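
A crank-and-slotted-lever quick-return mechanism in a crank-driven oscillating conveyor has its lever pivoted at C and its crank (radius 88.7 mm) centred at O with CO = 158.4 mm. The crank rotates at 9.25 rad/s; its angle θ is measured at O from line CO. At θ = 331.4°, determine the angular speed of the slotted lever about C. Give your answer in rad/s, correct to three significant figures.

3.24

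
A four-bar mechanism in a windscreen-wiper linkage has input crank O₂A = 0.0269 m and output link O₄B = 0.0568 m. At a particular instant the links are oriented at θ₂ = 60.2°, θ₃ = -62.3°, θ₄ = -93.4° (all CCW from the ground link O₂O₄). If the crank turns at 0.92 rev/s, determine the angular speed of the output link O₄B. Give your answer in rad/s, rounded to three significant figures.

4.47

ω₂ = 5.781 rad/s (from 0.92 rev/s).
Differentiating the loop-closure r₂e^{iθ₂}+r₃e^{iθ₃}=r₁+r₄e^{iθ₄} gives r₂ω₂e^{iθ₂}+r₃ω₃e^{iθ₃}=r₄ω₄e^{iθ₄}.
Eliminating the other unknown: ω₄ = r₂ω₂ sin(θ₂−θ₃) / [r₄ sin(θ₄−θ₃)].
Numerator sine = +0.84339; denominator sine = -0.51653.
Result = 0.0269·5.781·(+0.84339) / (0.0568·(-0.51653)) = -4.4699 rad/s; magnitude 4.4699 rad/s.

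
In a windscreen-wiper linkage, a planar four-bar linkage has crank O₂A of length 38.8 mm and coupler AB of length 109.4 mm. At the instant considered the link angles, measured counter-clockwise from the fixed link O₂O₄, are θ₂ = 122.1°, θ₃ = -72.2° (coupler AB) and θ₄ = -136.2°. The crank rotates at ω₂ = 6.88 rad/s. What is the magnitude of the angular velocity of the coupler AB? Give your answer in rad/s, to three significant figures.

2.66

ω₂ = 6.88 rad/s
Differentiating the loop-closure r₂e^{iθ₂}+r₃e^{iθ₃}=r₁+r₄e^{iθ₄} gives r₂ω₂e^{iθ₂}+r₃ω₃e^{iθ₃}=r₄ω₄e^{iθ₄}.
Eliminating the other unknown: ω₃ = r₂ω₂ sin(θ₄−θ₂) / [r₃ sin(θ₃−θ₄)].
Numerator sine = +0.97922; denominator sine = +0.89879.
Result = 0.0388·6.88·(+0.97922) / (0.1094·(+0.89879)) = +2.6584 rad/s; magnitude 2.6584 rad/s.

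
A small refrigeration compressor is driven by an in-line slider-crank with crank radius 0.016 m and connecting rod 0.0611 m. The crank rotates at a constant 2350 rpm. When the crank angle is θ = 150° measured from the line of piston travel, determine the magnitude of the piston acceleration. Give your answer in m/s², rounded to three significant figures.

708

ω = 2π·2350/60 = 246.1 rad/s
x(θ) = r cosθ + √(L² − r² sin²θ); with ω constant, a = ω²·d²x/dθ².
d²x/dθ² = −r cosθ − r²(cos2θ)/√u − r⁴ sin²2θ/(4u^{3/2}),  u = L² − r² sin²θ = 0.00366921 m².
Substituting r = 0.016 m, L = 0.0611 m, θ = 150°: d²x/dθ² = +0.011688 m.
a = ω²·d²x/dθ² = (246.1)²·(+0.011688) = +707.84 m/s²;  |a| = 707.84 m/s².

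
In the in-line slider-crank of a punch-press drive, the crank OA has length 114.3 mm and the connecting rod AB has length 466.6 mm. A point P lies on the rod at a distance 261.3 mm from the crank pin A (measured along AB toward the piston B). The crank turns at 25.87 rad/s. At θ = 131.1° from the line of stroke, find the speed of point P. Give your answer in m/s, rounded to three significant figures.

2.20

ω = 25.87 rad/s.  Crank-pin speed |V_A| = rω = 2.9569 m/s, perpendicular to OA.
Rod angle: sinφ = −(r/L) sinθ ⇒ φ = -10.638°; ω_rod = −rω cosθ/√(L²−r²sin²θ) = +4.2388 rad/s.
V_P = V_A + ω_rod × AP, with AP = 0.2613 m along the rod.
Components: V_Px = −rω sinθ − a·ω_rod·sinφ = -2.0238 m/s;  V_Py = rω cosθ + a·ω_rod·cosφ = -0.85526 m/s.
|V_P| = √(V_Px² + V_Py²) = 2.1971 m/s.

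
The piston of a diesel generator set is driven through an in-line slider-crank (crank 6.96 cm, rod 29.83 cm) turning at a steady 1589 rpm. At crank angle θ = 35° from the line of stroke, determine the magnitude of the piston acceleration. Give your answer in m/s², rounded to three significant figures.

ω = 2π·1589/60 = 166.4 rad/s
x(θ) = r cosθ + √(L² − r² sin²θ); with ω constant, a = ω²·d²x/dθ².
d²x/dθ² = −r cosθ − r²(cos2θ)/√u − r⁴ sin²2θ/(4u^{3/2}),  u = L² − r² sin²θ = 0.0873892 m².
Substituting r = 0.0696 m, L = 0.2983 m, θ = 35°: d²x/dθ² = -0.062818 m.
a = ω²·d²x/dθ² = (166.4)²·(-0.062818) = -1739.4 m/s²;  |a| = 1739.4 m/s².

1740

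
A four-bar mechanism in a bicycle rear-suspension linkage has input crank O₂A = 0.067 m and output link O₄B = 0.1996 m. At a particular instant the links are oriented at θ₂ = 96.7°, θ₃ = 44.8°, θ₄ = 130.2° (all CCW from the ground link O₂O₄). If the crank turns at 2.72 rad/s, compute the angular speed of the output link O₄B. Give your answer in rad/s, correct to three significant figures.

0.721

ω₂ = 2.72 rad/s
Differentiating the loop-closure r₂e^{iθ₂}+r₃e^{iθ₃}=r₁+r₄e^{iθ₄} gives r₂ω₂e^{iθ₂}+r₃ω₃e^{iθ₃}=r₄ω₄e^{iθ₄}.
Eliminating the other unknown: ω₄ = r₂ω₂ sin(θ₂−θ₃) / [r₄ sin(θ₄−θ₃)].
Numerator sine = +0.78694; denominator sine = +0.99678.
Result = 0.067·2.72·(+0.78694) / (0.1996·(+0.99678)) = +0.72081 rad/s; magnitude 0.72081 rad/s.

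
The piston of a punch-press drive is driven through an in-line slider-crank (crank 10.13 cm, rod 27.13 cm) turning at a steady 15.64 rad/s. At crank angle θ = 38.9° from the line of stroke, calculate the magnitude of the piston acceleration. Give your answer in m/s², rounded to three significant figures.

ω = 15.64 rad/s
x(θ) = r cosθ + √(L² − r² sin²θ); with ω constant, a = ω²·d²x/dθ².
d²x/dθ² = −r cosθ − r²(cos2θ)/√u − r⁴ sin²2θ/(4u^{3/2}),  u = L² − r² sin²θ = 0.0695571 m².
Substituting r = 0.1013 m, L = 0.2713 m, θ = 38.9°: d²x/dθ² = -0.088429 m.
a = ω²·d²x/dθ² = (15.64)²·(-0.088429) = -21.631 m/s²;  |a| = 21.631 m/s².

21.6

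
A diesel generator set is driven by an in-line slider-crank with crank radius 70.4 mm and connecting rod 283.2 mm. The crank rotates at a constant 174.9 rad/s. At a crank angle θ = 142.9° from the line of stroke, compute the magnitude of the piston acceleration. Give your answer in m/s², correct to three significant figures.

1560

ω = 174.9 rad/s
x(θ) = r cosθ + √(L² − r² sin²θ); with ω constant, a = ω²·d²x/dθ².
d²x/dθ² = −r cosθ − r²(cos2θ)/√u − r⁴ sin²2θ/(4u^{3/2}),  u = L² − r² sin²θ = 0.0783989 m².
Substituting r = 0.0704 m, L = 0.2832 m, θ = 142.9°: d²x/dθ² = +0.051071 m.
a = ω²·d²x/dθ² = (174.9)²·(+0.051071) = +1562.3 m/s²;  |a| = 1562.3 m/s².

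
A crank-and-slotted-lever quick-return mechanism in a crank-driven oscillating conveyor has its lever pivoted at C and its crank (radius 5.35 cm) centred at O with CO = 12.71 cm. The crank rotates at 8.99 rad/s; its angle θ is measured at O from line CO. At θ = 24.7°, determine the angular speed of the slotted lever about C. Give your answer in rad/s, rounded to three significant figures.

ω = 8.99 rad/s
Crank pin A relative to C: A = (d + r cosθ, r sinθ); lever angle φ = atan2(r sinθ, d + r cosθ).
Differentiating tanφ: φ̇ = rω(d cosθ + r)/(d² + r² + 2dr cosθ).
d² + r² + 2dr cosθ = |CA|² = 0.0313721 m²;  d cosθ + r = +0.16897 m.
|ω_lever| = |0.0535·8.99·+0.16897| / 0.0313721 = 2.5905 rad/s.

2.59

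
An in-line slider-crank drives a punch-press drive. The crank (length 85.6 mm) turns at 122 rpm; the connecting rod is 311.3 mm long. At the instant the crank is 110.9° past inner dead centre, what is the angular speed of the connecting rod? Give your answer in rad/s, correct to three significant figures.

ω = 12.78 rad/s (converted from 122 rpm).
The rod makes angle φ with the slider axis where L sinφ = r sinθ; differentiating, L cosφ·φ̇ = r ω cosθ.
L cosφ = √(L² − r² sin²θ) = 0.30085 m.
|ω_rod| = r ω |cosθ| / √(L² − r² sin²θ) = 0.0856·12.78·0.35674/0.30085 = 1.2968 rad/s.

1.30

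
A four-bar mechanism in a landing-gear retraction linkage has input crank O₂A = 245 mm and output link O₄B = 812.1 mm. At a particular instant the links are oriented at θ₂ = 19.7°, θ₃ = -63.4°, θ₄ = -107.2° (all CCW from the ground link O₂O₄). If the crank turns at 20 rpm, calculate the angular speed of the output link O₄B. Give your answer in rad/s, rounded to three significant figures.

0.906

ω₂ = 2.094 rad/s (from 20 rpm).
Differentiating the loop-closure r₂e^{iθ₂}+r₃e^{iθ₃}=r₁+r₄e^{iθ₄} gives r₂ω₂e^{iθ₂}+r₃ω₃e^{iθ₃}=r₄ω₄e^{iθ₄}.
Eliminating the other unknown: ω₄ = r₂ω₂ sin(θ₂−θ₃) / [r₄ sin(θ₄−θ₃)].
Numerator sine = +0.99276; denominator sine = -0.69214.
Result = 0.245·2.094·(+0.99276) / (0.8121·(-0.69214)) = -0.90628 rad/s; magnitude 0.90628 rad/s.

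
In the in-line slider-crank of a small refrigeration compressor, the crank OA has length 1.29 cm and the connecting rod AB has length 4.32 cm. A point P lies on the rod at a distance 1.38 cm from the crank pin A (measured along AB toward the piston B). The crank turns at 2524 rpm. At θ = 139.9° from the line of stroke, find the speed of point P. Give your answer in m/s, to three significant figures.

2.70

ω = 264.3 rad/s.  Crank-pin speed |V_A| = rω = 3.4096 m/s, perpendicular to OA.
Rod angle: sinφ = −(r/L) sinθ ⇒ φ = -11.090°; ω_rod = −rω cosθ/√(L²−r²sin²θ) = +61.521 rad/s.
V_P = V_A + ω_rod × AP, with AP = 0.0138 m along the rod.
Components: V_Px = −rω sinθ − a·ω_rod·sinφ = -2.0329 m/s;  V_Py = rω cosθ + a·ω_rod·cosφ = -1.775 m/s.
|V_P| = √(V_Px² + V_Py²) = 2.6988 m/s.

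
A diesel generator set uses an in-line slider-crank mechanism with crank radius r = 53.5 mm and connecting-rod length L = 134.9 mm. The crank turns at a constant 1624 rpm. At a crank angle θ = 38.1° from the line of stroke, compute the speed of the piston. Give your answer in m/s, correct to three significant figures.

7.42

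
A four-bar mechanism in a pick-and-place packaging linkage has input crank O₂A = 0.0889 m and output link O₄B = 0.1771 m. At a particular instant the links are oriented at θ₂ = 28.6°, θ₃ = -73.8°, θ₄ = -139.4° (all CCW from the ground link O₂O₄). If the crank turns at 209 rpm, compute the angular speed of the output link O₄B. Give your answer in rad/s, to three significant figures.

ω₂ = 21.89 rad/s (from 209 rpm).
Differentiating the loop-closure r₂e^{iθ₂}+r₃e^{iθ₃}=r₁+r₄e^{iθ₄} gives r₂ω₂e^{iθ₂}+r₃ω₃e^{iθ₃}=r₄ω₄e^{iθ₄}.
Eliminating the other unknown: ω₄ = r₂ω₂ sin(θ₂−θ₃) / [r₄ sin(θ₄−θ₃)].
Numerator sine = +0.97667; denominator sine = -0.91068.
Result = 0.0889·21.89·(+0.97667) / (0.1771·(-0.91068)) = -11.783 rad/s; magnitude 11.783 rad/s.

11.8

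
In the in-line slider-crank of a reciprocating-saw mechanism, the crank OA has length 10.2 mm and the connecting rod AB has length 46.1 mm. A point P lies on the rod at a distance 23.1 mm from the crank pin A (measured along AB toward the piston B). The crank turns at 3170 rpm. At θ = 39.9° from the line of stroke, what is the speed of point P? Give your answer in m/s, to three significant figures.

ω = 332 rad/s.  Crank-pin speed |V_A| = rω = 3.386 m/s, perpendicular to OA.
Rod angle: sinφ = −(r/L) sinθ ⇒ φ = -8.159°; ω_rod = −rω cosθ/√(L²−r²sin²θ) = -56.924 rad/s.
V_P = V_A + ω_rod × AP, with AP = 0.0231 m along the rod.
Components: V_Px = −rω sinθ − a·ω_rod·sinφ = -2.3586 m/s;  V_Py = rω cosθ + a·ω_rod·cosφ = +1.296 m/s.
|V_P| = √(V_Px² + V_Py²) = 2.6912 m/s.

2.69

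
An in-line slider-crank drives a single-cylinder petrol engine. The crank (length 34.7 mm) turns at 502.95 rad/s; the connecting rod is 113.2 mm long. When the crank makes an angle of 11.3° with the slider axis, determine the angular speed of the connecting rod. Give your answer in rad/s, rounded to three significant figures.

151

ω = 502.9 rad/s
The rod makes angle φ with the slider axis where L sinφ = r sinθ; differentiating, L cosφ·φ̇ = r ω cosθ.
L cosφ = √(L² − r² sin²θ) = 0.113 m.
|ω_rod| = r ω |cosθ| / √(L² − r² sin²θ) = 0.0347·502.9·0.98061/0.113 = 151.46 rad/s.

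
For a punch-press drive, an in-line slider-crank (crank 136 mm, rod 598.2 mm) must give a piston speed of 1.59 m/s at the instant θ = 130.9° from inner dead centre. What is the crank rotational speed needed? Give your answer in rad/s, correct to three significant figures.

For an in-line slider-crank, |v_piston| = rω|sinθ|·[1 + r cosθ/√(L² − r² sin²θ)].
With r = 0.136 m, L = 0.5982 m, θ = 130.9°: the bracketed kinematic factor |dx/dθ| = 0.087263 m.
ω = v/|dx/dθ| = 1.59/0.087263 = 18.221 rad/s.

18.2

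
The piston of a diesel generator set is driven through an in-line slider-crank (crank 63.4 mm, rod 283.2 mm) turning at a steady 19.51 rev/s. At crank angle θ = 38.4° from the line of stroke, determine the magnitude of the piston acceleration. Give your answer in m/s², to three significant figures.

ω = 2π·19.5 = 122.6 rad/s
x(θ) = r cosθ + √(L² − r² sin²θ); with ω constant, a = ω²·d²x/dθ².
d²x/dθ² = −r cosθ − r²(cos2θ)/√u − r⁴ sin²2θ/(4u^{3/2}),  u = L² − r² sin²θ = 0.0786514 m².
Substituting r = 0.0634 m, L = 0.2832 m, θ = 38.4°: d²x/dθ² = -0.053133 m.
a = ω²·d²x/dθ² = (122.6)²·(-0.053133) = -798.43 m/s²;  |a| = 798.43 m/s².

798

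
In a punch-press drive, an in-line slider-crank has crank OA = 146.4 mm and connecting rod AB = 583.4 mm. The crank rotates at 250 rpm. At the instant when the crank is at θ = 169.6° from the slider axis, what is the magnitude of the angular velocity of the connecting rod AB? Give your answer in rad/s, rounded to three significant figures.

6.47

ω = 26.18 rad/s (converted from 250 rpm).
The rod makes angle φ with the slider axis where L sinφ = r sinθ; differentiating, L cosφ·φ̇ = r ω cosθ.
L cosφ = √(L² − r² sin²θ) = 0.5828 m.
|ω_rod| = r ω |cosθ| / √(L² − r² sin²θ) = 0.1464·26.18·0.98357/0.5828 = 6.4684 rad/s.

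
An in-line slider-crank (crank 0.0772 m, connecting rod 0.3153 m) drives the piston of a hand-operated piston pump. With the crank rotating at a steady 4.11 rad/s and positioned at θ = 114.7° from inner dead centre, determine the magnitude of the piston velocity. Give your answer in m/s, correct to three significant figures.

0.258

ω = 4.11 rad/s
For an in-line slider-crank, x = r cosθ + √(L² − r² sin²θ), so v = −rω sinθ·[1 + r cosθ/√(L² − r² sin²θ)].
With r = 0.0772 m, L = 0.3153 m, θ = 114.7°: √(L² − r² sin²θ) = 0.3074 m.
v = −0.0772·4.11·0.90851·[1 + 0.0772·-0.41787/0.3074] = -0.25801 m/s.
|v| = 0.25801 m/s.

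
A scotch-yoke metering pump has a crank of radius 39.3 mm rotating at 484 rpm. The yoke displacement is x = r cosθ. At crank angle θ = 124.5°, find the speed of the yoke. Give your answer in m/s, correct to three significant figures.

1.64

ω = 50.68 rad/s (from 484 rpm).
x = r cosθ ⇒ ẋ = −rω sinθ.
|v| = rω|sinθ| = 0.0393·50.68·|sin 124.5°| = 1.6416 m/s.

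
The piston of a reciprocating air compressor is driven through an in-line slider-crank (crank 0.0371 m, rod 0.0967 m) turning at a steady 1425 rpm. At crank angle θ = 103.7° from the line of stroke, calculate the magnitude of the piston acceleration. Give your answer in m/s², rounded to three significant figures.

ω = 2π·1425/60 = 149.2 rad/s
x(θ) = r cosθ + √(L² − r² sin²θ); with ω constant, a = ω²·d²x/dθ².
d²x/dθ² = −r cosθ − r²(cos2θ)/√u − r⁴ sin²2θ/(4u^{3/2}),  u = L² − r² sin²θ = 0.00805169 m².
Substituting r = 0.0371 m, L = 0.0967 m, θ = 103.7°: d²x/dθ² = +0.022266 m.
a = ω²·d²x/dθ² = (149.2)²·(+0.022266) = +495.83 m/s²;  |a| = 495.83 m/s².

496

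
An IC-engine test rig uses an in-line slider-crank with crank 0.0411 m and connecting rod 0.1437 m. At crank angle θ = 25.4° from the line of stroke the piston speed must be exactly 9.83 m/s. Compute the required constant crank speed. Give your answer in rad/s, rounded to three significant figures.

For an in-line slider-crank, |v_piston| = rω|sinθ|·[1 + r cosθ/√(L² − r² sin²θ)].
With r = 0.0411 m, L = 0.1437 m, θ = 25.4°: the bracketed kinematic factor |dx/dθ| = 0.022219 m.
ω = v/|dx/dθ| = 9.83/0.022219 = 442.42 rad/s.

442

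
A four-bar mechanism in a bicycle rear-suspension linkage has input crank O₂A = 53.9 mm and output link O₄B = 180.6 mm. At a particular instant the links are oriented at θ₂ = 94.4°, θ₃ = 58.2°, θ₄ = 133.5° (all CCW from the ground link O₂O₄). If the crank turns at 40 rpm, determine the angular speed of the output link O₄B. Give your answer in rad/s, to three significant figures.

0.763

ω₂ = 4.189 rad/s (from 40 rpm).
Differentiating the loop-closure r₂e^{iθ₂}+r₃e^{iθ₃}=r₁+r₄e^{iθ₄} gives r₂ω₂e^{iθ₂}+r₃ω₃e^{iθ₃}=r₄ω₄e^{iθ₄}.
Eliminating the other unknown: ω₄ = r₂ω₂ sin(θ₂−θ₃) / [r₄ sin(θ₄−θ₃)].
Numerator sine = +0.59061; denominator sine = +0.96727.
Result = 0.0539·4.189·(+0.59061) / (0.1806·(+0.96727)) = +0.76333 rad/s; magnitude 0.76333 rad/s.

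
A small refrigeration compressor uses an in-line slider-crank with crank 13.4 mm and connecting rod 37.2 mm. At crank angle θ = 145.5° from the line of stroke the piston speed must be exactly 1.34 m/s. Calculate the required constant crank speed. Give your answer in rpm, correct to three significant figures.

2420

For an in-line slider-crank, |v_piston| = rω|sinθ|·[1 + r cosθ/√(L² − r² sin²θ)].
With r = 0.0134 m, L = 0.0372 m, θ = 145.5°: the bracketed kinematic factor |dx/dθ| = 0.0052883 m.
ω = v/|dx/dθ| = 1.34/0.0052883 = 253.39 rad/s.
N = 60ω/(2π) = 2419.7 rpm.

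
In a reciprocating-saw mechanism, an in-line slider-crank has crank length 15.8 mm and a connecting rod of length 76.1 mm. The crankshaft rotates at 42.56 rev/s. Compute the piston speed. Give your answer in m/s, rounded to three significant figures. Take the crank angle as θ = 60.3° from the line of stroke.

ω = 2π·42.6 = 267.4 rad/s
For an in-line slider-crank, x = r cosθ + √(L² − r² sin²θ), so v = −rω sinθ·[1 + r cosθ/√(L² − r² sin²θ)].
With r = 0.0158 m, L = 0.0761 m, θ = 60.3°: √(L² − r² sin²θ) = 0.074852 m.
v = −0.0158·267.4·0.86863·[1 + 0.0158·0.49546/0.074852] = -4.0539 m/s.
|v| = 4.0539 m/s.

4.05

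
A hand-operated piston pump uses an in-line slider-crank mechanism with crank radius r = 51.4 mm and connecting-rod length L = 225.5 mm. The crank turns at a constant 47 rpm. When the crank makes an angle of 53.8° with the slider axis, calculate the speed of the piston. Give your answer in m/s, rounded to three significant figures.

0.232

ω = 2π·47/60 = 4.922 rad/s
For an in-line slider-crank, x = r cosθ + √(L² − r² sin²θ), so v = −rω sinθ·[1 + r cosθ/√(L² − r² sin²θ)].
With r = 0.0514 m, L = 0.2255 m, θ = 53.8°: √(L² − r² sin²θ) = 0.22165 m.
v = −0.0514·4.922·0.80696·[1 + 0.0514·0.59061/0.22165] = -0.23211 m/s.
|v| = 0.23211 m/s.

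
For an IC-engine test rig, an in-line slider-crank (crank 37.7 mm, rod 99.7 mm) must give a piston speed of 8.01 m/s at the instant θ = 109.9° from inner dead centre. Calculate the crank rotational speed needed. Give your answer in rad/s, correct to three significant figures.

262

For an in-line slider-crank, |v_piston| = rω|sinθ|·[1 + r cosθ/√(L² − r² sin²θ)].
With r = 0.0377 m, L = 0.0997 m, θ = 109.9°: the bracketed kinematic factor |dx/dθ| = 0.030567 m.
ω = v/|dx/dθ| = 8.01/0.030567 = 262.04 rad/s.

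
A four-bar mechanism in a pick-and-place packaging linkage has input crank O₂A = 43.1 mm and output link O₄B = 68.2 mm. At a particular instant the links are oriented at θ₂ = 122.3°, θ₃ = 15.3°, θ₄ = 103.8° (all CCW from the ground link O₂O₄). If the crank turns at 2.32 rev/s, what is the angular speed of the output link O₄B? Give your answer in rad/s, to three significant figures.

8.81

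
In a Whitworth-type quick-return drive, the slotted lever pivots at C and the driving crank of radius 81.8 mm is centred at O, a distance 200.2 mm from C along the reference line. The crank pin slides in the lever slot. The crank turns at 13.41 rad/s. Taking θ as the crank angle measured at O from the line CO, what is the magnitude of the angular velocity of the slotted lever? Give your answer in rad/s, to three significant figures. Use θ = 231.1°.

1.84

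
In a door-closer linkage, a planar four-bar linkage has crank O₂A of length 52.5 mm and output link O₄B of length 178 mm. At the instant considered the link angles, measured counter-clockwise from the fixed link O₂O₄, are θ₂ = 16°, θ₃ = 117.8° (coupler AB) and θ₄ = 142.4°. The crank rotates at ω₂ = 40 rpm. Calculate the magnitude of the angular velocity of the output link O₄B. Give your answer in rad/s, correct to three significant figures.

ω₂ = 4.189 rad/s (from 40 rpm).
Differentiating the loop-closure r₂e^{iθ₂}+r₃e^{iθ₃}=r₁+r₄e^{iθ₄} gives r₂ω₂e^{iθ₂}+r₃ω₃e^{iθ₃}=r₄ω₄e^{iθ₄}.
Eliminating the other unknown: ω₄ = r₂ω₂ sin(θ₂−θ₃) / [r₄ sin(θ₄−θ₃)].
Numerator sine = -0.97887; denominator sine = +0.41628.
Result = 0.0525·4.189·(-0.97887) / (0.178·(+0.41628)) = -2.9051 rad/s; magnitude 2.9051 rad/s.

2.91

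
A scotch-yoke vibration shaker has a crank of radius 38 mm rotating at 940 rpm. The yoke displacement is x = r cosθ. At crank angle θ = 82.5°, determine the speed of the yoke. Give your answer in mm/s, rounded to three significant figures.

3710

ω = 98.44 rad/s (from 940 rpm).
x = r cosθ ⇒ ẋ = −rω sinθ.
|v| = rω|sinθ| = 0.038·98.44·|sin 82.5°| = 3.7086 m/s = 3708.6 mm/s.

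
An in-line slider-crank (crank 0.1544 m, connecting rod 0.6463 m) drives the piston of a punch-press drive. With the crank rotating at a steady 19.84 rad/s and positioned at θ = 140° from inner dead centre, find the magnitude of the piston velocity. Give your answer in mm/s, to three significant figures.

ω = 19.84 rad/s
For an in-line slider-crank, x = r cosθ + √(L² − r² sin²θ), so v = −rω sinθ·[1 + r cosθ/√(L² − r² sin²θ)].
With r = 0.1544 m, L = 0.6463 m, θ = 140°: √(L² − r² sin²θ) = 0.63863 m.
v = −0.1544·19.84·0.64279·[1 + 0.1544·-0.76604/0.63863] = -1.6044 m/s.
|v| = 1.6044 m/s = 1604.4 mm/s.

1600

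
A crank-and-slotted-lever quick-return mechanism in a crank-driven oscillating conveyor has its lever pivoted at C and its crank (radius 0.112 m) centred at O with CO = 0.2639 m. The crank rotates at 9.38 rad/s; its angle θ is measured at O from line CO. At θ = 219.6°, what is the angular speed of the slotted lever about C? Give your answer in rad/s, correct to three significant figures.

2.62

ω = 9.38 rad/s
Crank pin A relative to C: A = (d + r cosθ, r sinθ); lever angle φ = atan2(r sinθ, d + r cosθ).
Differentiating tanφ: φ̇ = rω(d cosθ + r)/(d² + r² + 2dr cosθ).
d² + r² + 2dr cosθ = |CA|² = 0.0366394 m²;  d cosθ + r = -0.091338 m.
|ω_lever| = |0.112·9.38·-0.091338| / 0.0366394 = 2.6189 rad/s.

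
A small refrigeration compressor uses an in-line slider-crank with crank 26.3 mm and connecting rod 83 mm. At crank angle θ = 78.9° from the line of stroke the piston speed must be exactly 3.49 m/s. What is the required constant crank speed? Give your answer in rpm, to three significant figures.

1210

For an in-line slider-crank, |v_piston| = rω|sinθ|·[1 + r cosθ/√(L² − r² sin²θ)].
With r = 0.0263 m, L = 0.083 m, θ = 78.9°: the bracketed kinematic factor |dx/dθ| = 0.027465 m.
ω = v/|dx/dθ| = 3.49/0.027465 = 127.07 rad/s.
N = 60ω/(2π) = 1213.5 rpm.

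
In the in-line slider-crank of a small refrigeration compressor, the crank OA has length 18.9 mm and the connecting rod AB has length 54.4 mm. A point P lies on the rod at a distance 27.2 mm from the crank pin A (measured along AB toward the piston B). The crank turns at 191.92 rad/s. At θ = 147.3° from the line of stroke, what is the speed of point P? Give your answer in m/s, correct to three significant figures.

ω = 191.9 rad/s.  Crank-pin speed |V_A| = rω = 3.6273 m/s, perpendicular to OA.
Rod angle: sinφ = −(r/L) sinθ ⇒ φ = -10.818°; ω_rod = −rω cosθ/√(L²−r²sin²θ) = +57.126 rad/s.
V_P = V_A + ω_rod × AP, with AP = 0.0272 m along the rod.
Components: V_Px = −rω sinθ − a·ω_rod·sinφ = -1.668 m/s;  V_Py = rω cosθ + a·ω_rod·cosφ = -1.5262 m/s.
|V_P| = √(V_Px² + V_Py²) = 2.2608 m/s.

2.26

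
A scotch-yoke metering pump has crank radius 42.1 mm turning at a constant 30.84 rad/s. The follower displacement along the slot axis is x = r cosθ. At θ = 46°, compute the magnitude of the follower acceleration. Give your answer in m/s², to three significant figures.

27.8

ω = 30.84 rad/s
x = r cosθ ⇒ ẍ = −rω² cosθ (ω constant).
|a| = rω²|cosθ| = 0.0421·(30.84)²·|cos 46°| = 27.815 m/s².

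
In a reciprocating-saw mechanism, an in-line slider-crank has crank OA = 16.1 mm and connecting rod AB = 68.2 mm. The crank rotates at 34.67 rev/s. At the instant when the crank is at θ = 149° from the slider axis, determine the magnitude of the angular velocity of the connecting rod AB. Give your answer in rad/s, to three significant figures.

ω = 217.8 rad/s (converted from 34.67 rev/s).
The rod makes angle φ with the slider axis where L sinφ = r sinθ; differentiating, L cosφ·φ̇ = r ω cosθ.
L cosφ = √(L² − r² sin²θ) = 0.067694 m.
|ω_rod| = r ω |cosθ| / √(L² − r² sin²θ) = 0.0161·217.8·0.85717/0.067694 = 44.409 rad/s.

44.4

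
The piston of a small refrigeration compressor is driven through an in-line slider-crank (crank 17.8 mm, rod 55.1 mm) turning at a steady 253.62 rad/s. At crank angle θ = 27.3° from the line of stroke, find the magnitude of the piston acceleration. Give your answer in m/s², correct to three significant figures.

1240

ω = 253.6 rad/s
x(θ) = r cosθ + √(L² − r² sin²θ); with ω constant, a = ω²·d²x/dθ².
d²x/dθ² = −r cosθ − r²(cos2θ)/√u − r⁴ sin²2θ/(4u^{3/2}),  u = L² − r² sin²θ = 0.00296936 m².
Substituting r = 0.0178 m, L = 0.0551 m, θ = 27.3°: d²x/dθ² = -0.019289 m.
a = ω²·d²x/dθ² = (253.6)²·(-0.019289) = -1240.7 m/s²;  |a| = 1240.7 m/s².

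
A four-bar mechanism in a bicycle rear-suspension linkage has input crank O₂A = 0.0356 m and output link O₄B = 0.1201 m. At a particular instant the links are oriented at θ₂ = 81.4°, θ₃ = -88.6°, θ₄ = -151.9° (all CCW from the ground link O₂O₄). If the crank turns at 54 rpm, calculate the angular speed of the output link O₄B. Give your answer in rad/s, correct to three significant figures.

0.326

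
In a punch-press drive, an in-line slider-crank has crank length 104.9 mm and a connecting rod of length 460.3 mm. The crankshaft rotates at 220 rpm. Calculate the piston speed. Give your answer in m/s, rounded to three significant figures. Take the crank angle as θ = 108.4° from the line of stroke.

ω = 2π·220/60 = 23.04 rad/s
For an in-line slider-crank, x = r cosθ + √(L² − r² sin²θ), so v = −rω sinθ·[1 + r cosθ/√(L² − r² sin²θ)].
With r = 0.1049 m, L = 0.4603 m, θ = 108.4°: √(L² − r² sin²θ) = 0.44941 m.
v = −0.1049·23.04·0.94888·[1 + 0.1049·-0.31565/0.44941] = -2.1242 m/s.
|v| = 2.1242 m/s.

2.12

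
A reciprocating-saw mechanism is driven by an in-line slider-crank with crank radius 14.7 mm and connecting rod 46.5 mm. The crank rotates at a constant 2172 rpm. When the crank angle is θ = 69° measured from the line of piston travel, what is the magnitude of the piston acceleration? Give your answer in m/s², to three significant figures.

88.6

ω = 2π·2172/60 = 227.5 rad/s
x(θ) = r cosθ + √(L² − r² sin²θ); with ω constant, a = ω²·d²x/dθ².
d²x/dθ² = −r cosθ − r²(cos2θ)/√u − r⁴ sin²2θ/(4u^{3/2}),  u = L² − r² sin²θ = 0.00197391 m².
Substituting r = 0.0147 m, L = 0.0465 m, θ = 69°: d²x/dθ² = -0.0017131 m.
a = ω²·d²x/dθ² = (227.5)²·(-0.0017131) = -88.628 m/s²;  |a| = 88.628 m/s².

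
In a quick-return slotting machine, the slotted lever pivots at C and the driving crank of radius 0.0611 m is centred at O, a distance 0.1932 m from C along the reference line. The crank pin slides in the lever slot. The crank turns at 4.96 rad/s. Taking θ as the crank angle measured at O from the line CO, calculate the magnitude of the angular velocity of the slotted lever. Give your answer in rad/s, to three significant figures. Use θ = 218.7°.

1.20

ω = 4.96 rad/s
Crank pin A relative to C: A = (d + r cosθ, r sinθ); lever angle φ = atan2(r sinθ, d + r cosθ).
Differentiating tanφ: φ̇ = rω(d cosθ + r)/(d² + r² + 2dr cosθ).
d² + r² + 2dr cosθ = |CA|² = 0.0226342 m²;  d cosθ + r = -0.089679 m.
|ω_lever| = |0.0611·4.96·-0.089679| / 0.0226342 = 1.2007 rad/s.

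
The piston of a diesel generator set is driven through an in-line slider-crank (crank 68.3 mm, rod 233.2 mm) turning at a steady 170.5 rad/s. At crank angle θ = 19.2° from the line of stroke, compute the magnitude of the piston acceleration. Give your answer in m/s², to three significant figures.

2340

ω = 170.5 rad/s
x(θ) = r cosθ + √(L² − r² sin²θ); with ω constant, a = ω²·d²x/dθ².
d²x/dθ² = −r cosθ − r²(cos2θ)/√u − r⁴ sin²2θ/(4u^{3/2}),  u = L² − r² sin²θ = 0.0538777 m².
Substituting r = 0.0683 m, L = 0.2332 m, θ = 19.2°: d²x/dθ² = -0.080419 m.
a = ω²·d²x/dθ² = (170.5)²·(-0.080419) = -2337.8 m/s²;  |a| = 2337.8 m/s².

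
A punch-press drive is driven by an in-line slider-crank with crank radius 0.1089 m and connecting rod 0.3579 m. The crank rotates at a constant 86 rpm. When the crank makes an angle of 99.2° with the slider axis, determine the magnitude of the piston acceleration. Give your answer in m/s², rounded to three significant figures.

ω = 2π·86/60 = 9.006 rad/s
x(θ) = r cosθ + √(L² − r² sin²θ); with ω constant, a = ω²·d²x/dθ².
d²x/dθ² = −r cosθ − r²(cos2θ)/√u − r⁴ sin²2θ/(4u^{3/2}),  u = L² − r² sin²θ = 0.116536 m².
Substituting r = 0.1089 m, L = 0.3579 m, θ = 99.2°: d²x/dθ² = +0.050287 m.
a = ω²·d²x/dθ² = (9.006)²·(+0.050287) = +4.0786 m/s²;  |a| = 4.0786 m/s².

4.08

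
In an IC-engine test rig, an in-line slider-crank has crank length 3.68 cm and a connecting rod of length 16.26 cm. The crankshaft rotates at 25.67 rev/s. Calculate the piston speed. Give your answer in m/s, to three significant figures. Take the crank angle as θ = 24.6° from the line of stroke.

2.98

ω = 2π·25.7 = 161.3 rad/s
For an in-line slider-crank, x = r cosθ + √(L² − r² sin²θ), so v = −rω sinθ·[1 + r cosθ/√(L² − r² sin²θ)].
With r = 0.0368 m, L = 0.1626 m, θ = 24.6°: √(L² − r² sin²θ) = 0.16188 m.
v = −0.0368·161.3·0.41628·[1 + 0.0368·0.90924/0.16188] = -2.9815 m/s.
|v| = 2.9815 m/s.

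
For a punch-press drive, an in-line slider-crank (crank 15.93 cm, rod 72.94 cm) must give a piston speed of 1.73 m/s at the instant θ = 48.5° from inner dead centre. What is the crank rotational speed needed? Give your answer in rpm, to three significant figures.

121

For an in-line slider-crank, |v_piston| = rω|sinθ|·[1 + r cosθ/√(L² − r² sin²θ)].
With r = 0.1593 m, L = 0.7294 m, θ = 48.5°: the bracketed kinematic factor |dx/dθ| = 0.13681 m.
ω = v/|dx/dθ| = 1.73/0.13681 = 12.645 rad/s.
N = 60ω/(2π) = 120.75 rpm.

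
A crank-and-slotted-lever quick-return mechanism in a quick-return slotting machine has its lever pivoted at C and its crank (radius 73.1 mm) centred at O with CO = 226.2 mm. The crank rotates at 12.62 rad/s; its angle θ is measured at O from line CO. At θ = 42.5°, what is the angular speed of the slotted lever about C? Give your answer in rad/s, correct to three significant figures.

ω = 12.62 rad/s
Crank pin A relative to C: A = (d + r cosθ, r sinθ); lever angle φ = atan2(r sinθ, d + r cosθ).
Differentiating tanφ: φ̇ = rω(d cosθ + r)/(d² + r² + 2dr cosθ).
d² + r² + 2dr cosθ = |CA|² = 0.0808921 m²;  d cosθ + r = +0.23987 m.
|ω_lever| = |0.0731·12.62·+0.23987| / 0.0808921 = 2.7356 rad/s.

2.74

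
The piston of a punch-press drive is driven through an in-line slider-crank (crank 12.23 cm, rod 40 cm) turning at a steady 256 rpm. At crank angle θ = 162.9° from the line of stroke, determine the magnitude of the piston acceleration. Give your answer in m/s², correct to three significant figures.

61.5

ω = 2π·256/60 = 26.81 rad/s
x(θ) = r cosθ + √(L² − r² sin²θ); with ω constant, a = ω²·d²x/dθ².
d²x/dθ² = −r cosθ − r²(cos2θ)/√u − r⁴ sin²2θ/(4u^{3/2}),  u = L² − r² sin²θ = 0.158707 m².
Substituting r = 0.1223 m, L = 0.4 m, θ = 162.9°: d²x/dθ² = +0.085561 m.
a = ω²·d²x/dθ² = (26.81)²·(+0.085561) = +61.491 m/s²;  |a| = 61.491 m/s².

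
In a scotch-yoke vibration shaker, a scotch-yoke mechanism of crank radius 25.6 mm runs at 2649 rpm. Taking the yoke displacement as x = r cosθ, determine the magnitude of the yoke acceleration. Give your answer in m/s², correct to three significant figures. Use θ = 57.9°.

ω = 277.4 rad/s (from 2649 rpm).
x = r cosθ ⇒ ẍ = −rω² cosθ (ω constant).
|a| = rω²|cosθ| = 0.0256·(277.4)²·|cos 57.9°| = 1046.8 m/s².

1050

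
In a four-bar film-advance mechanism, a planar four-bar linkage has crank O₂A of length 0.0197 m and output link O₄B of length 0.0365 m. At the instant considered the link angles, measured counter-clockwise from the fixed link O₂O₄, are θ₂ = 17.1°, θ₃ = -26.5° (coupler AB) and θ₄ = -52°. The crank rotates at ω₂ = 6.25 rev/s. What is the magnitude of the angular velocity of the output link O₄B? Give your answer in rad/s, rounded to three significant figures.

ω₂ = 39.27 rad/s (from 6.25 rev/s).
Differentiating the loop-closure r₂e^{iθ₂}+r₃e^{iθ₃}=r₁+r₄e^{iθ₄} gives r₂ω₂e^{iθ₂}+r₃ω₃e^{iθ₃}=r₄ω₄e^{iθ₄}.
Eliminating the other unknown: ω₄ = r₂ω₂ sin(θ₂−θ₃) / [r₄ sin(θ₄−θ₃)].
Numerator sine = +0.68962; denominator sine = -0.43051.
Result = 0.0197·39.27·(+0.68962) / (0.0365·(-0.43051)) = -33.951 rad/s; magnitude 33.951 rad/s.

34.0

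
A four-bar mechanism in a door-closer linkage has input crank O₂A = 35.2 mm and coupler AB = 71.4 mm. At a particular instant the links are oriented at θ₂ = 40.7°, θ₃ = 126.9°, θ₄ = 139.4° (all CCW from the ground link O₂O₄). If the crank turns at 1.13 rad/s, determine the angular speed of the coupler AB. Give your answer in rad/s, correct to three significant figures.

2.54

ω₂ = 1.13 rad/s
Differentiating the loop-closure r₂e^{iθ₂}+r₃e^{iθ₃}=r₁+r₄e^{iθ₄} gives r₂ω₂e^{iθ₂}+r₃ω₃e^{iθ₃}=r₄ω₄e^{iθ₄}.
Eliminating the other unknown: ω₃ = r₂ω₂ sin(θ₄−θ₂) / [r₃ sin(θ₃−θ₄)].
Numerator sine = +0.98849; denominator sine = -0.21644.
Result = 0.0352·1.13·(+0.98849) / (0.0714·(-0.21644)) = -2.5443 rad/s; magnitude 2.5443 rad/s.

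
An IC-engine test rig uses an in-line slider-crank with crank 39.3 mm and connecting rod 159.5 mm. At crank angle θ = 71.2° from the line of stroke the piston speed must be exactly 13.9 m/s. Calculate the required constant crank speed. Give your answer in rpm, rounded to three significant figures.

3300

For an in-line slider-crank, |v_piston| = rω|sinθ|·[1 + r cosθ/√(L² − r² sin²θ)].
With r = 0.0393 m, L = 0.1595 m, θ = 71.2°: the bracketed kinematic factor |dx/dθ| = 0.040241 m.
ω = v/|dx/dθ| = 13.9/0.040241 = 345.42 rad/s.
N = 60ω/(2π) = 3298.5 rpm.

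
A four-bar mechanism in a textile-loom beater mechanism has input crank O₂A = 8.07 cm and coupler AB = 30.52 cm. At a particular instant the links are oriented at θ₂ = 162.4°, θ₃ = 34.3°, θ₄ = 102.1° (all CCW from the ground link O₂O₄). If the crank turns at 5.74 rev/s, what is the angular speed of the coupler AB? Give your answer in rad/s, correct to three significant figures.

8.95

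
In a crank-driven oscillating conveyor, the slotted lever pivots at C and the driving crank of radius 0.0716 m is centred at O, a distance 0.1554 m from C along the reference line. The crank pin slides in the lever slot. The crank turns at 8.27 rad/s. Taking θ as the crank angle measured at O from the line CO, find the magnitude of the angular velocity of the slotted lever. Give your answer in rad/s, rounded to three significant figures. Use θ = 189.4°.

6.61

ω = 8.27 rad/s
Crank pin A relative to C: A = (d + r cosθ, r sinθ); lever angle φ = atan2(r sinθ, d + r cosθ).
Differentiating tanφ: φ̇ = rω(d cosθ + r)/(d² + r² + 2dr cosθ).
d² + r² + 2dr cosθ = |CA|² = 0.00732125 m²;  d cosθ + r = -0.081713 m.
|ω_lever| = |0.0716·8.27·-0.081713| / 0.00732125 = 6.6089 rad/s.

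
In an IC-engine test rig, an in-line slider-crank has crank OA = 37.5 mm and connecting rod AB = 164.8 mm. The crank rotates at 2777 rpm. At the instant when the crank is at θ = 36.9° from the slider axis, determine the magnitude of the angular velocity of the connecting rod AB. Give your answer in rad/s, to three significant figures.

ω = 290.8 rad/s (converted from 2777 rpm).
The rod makes angle φ with the slider axis where L sinφ = r sinθ; differentiating, L cosφ·φ̇ = r ω cosθ.
L cosφ = √(L² − r² sin²θ) = 0.16325 m.
|ω_rod| = r ω |cosθ| / √(L² − r² sin²θ) = 0.0375·290.8·0.79968/0.16325 = 53.418 rad/s.

53.4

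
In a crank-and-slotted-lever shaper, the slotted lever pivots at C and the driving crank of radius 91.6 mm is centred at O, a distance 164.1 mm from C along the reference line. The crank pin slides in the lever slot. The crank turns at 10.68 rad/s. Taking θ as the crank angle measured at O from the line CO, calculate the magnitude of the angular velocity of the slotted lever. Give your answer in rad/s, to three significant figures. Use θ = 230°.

ω = 10.68 rad/s
Crank pin A relative to C: A = (d + r cosθ, r sinθ); lever angle φ = atan2(r sinθ, d + r cosθ).
Differentiating tanφ: φ̇ = rω(d cosθ + r)/(d² + r² + 2dr cosθ).
d² + r² + 2dr cosθ = |CA|² = 0.0159952 m²;  d cosθ + r = -0.013881 m.
|ω_lever| = |0.0916·10.68·-0.013881| / 0.0159952 = 0.84901 rad/s.

0.849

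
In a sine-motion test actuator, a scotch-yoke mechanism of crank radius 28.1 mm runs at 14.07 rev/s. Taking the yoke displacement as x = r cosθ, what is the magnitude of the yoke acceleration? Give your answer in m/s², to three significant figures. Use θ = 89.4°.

2.30

ω = 88.4 rad/s (from 14.07 rev/s).
x = r cosθ ⇒ ẍ = −rω² cosθ (ω constant).
|a| = rω²|cosθ| = 0.0281·(88.4)²·|cos 89.4°| = 2.2997 m/s².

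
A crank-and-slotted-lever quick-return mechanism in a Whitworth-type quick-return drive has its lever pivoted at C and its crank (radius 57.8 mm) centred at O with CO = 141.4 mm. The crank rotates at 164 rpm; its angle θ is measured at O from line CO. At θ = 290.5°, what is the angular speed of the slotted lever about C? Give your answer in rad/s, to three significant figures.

ω = 17.17 rad/s (from 164 rpm).
Crank pin A relative to C: A = (d + r cosθ, r sinθ); lever angle φ = atan2(r sinθ, d + r cosθ).
Differentiating tanφ: φ̇ = rω(d cosθ + r)/(d² + r² + 2dr cosθ).
d² + r² + 2dr cosθ = |CA|² = 0.0290592 m²;  d cosθ + r = +0.10732 m.
|ω_lever| = |0.0578·17.17·+0.10732| / 0.0290592 = 3.666 rad/s.

3.67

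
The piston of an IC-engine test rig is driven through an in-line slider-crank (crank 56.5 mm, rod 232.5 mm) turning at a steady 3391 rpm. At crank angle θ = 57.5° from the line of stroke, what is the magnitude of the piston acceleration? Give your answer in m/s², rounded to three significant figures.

3100

ω = 2π·3391/60 = 355.1 rad/s
x(θ) = r cosθ + √(L² − r² sin²θ); with ω constant, a = ω²·d²x/dθ².
d²x/dθ² = −r cosθ − r²(cos2θ)/√u − r⁴ sin²2θ/(4u^{3/2}),  u = L² − r² sin²θ = 0.0517856 m².
Substituting r = 0.0565 m, L = 0.2325 m, θ = 57.5°: d²x/dθ² = -0.024607 m.
a = ω²·d²x/dθ² = (355.1)²·(-0.024607) = -3102.9 m/s²;  |a| = 3102.9 m/s².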